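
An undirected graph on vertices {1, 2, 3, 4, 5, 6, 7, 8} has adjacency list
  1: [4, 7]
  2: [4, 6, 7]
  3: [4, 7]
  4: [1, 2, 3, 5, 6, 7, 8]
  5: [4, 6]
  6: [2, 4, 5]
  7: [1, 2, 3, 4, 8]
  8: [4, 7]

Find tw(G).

2

A width-2 tree decomposition is:
Bags: B1 = {4, 7, 8}  B2 = {3, 4, 7}  B3 = {2, 4, 7}  B4 = {2, 4, 6}  B5 = {4, 5, 6}  B6 = {1, 4, 7}
Tree: B1–B2, B1–B3, B3–B4, B4–B5, B1–B6
Every bag has size at most 3, so the width is 3 − 1 = 2 and tw(G) ≤ 2. Conversely, {4, 5, 6} is a clique of size 3, and the vertices of any clique must share a bag in every tree decomposition; so some bag has ≥ 3 vertices and tw(G) ≥ 2. Therefore the treewidth is 2.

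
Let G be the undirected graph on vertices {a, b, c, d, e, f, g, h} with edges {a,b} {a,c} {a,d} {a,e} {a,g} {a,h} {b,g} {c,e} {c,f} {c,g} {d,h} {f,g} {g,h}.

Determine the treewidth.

A width-2 tree decomposition is:
Bags: B1 = {a, d, h}  B2 = {a, g, h}  B3 = {a, c, g}  B4 = {c, f, g}  B5 = {a, b, g}  B6 = {a, c, e}
Tree: B1–B2, B2–B3, B3–B4, B3–B5, B3–B6
Each bag holds 3 vertices, so the decomposition has width 2, which upper-bounds the treewidth. Conversely, {a, d, h} is a clique of size 3, and the vertices of any clique must share a bag in every tree decomposition; so some bag has ≥ 3 vertices and tw(G) ≥ 2. Therefore the treewidth is 2.

2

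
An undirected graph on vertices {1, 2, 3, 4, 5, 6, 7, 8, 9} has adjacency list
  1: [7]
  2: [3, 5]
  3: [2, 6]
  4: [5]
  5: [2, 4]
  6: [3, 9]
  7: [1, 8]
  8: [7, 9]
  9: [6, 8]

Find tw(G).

A width-1 tree decomposition is:
Bags: B1 = {1, 7}  B2 = {7, 8}  B3 = {8, 9}  B4 = {6, 9}  B5 = {3, 6}  B6 = {2, 3}  B7 = {2, 5}  B8 = {4, 5}
Tree: B1–B2, B2–B3, B3–B4, B4–B5, B5–B6, B6–B7, B7–B8
The largest bag has 2 vertices, giving width 1; this decomposition certifies tw(G) ≤ 1. Since G has at least one edge (e.g. 1–7), it is not an edgeless graph, so tw(G) ≥ 1. Hence tw(G) = 1 exactly.

1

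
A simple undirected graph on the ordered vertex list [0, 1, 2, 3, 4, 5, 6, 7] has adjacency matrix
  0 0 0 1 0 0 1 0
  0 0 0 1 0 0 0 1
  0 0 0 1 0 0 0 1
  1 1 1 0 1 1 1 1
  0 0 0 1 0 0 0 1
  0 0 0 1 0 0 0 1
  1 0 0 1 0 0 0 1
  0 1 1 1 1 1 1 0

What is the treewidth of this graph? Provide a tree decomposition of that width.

Treewidth 2.
One optimal decomposition is:
Bags: B1 = {3, 4, 7}  B2 = {3, 5, 7}  B3 = {3, 6, 7}  B4 = {2, 3, 7}  B5 = {0, 3, 6}  B6 = {1, 3, 7}
Tree: B1–B2, B1–B3, B2–B4, B3–B5, B3–B6

The largest bag has 3 vertices, giving width 2; this decomposition certifies tw(G) ≤ 2. On the other hand G contains the 3-clique {0, 3, 6}. A clique must lie in a single bag of any decomposition, so no decomposition can have width below 2. Combining the bounds, tw(G) = 2.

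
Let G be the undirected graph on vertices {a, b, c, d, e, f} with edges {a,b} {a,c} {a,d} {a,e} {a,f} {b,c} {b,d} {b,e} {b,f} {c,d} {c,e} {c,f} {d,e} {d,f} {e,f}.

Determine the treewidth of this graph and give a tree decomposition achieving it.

A single bag containing all 6 vertices is trivially a valid decomposition of width 5. For the lower bound, the 6 vertices {a, b, c, d, e, f} are pairwise adjacent, and any tree decomposition puts a clique entirely inside one bag — forcing width ≥ 5. Therefore the treewidth is 5.

Treewidth 5.
Bags: B1 = {a, b, c, d, e, f}
Tree: (single bag)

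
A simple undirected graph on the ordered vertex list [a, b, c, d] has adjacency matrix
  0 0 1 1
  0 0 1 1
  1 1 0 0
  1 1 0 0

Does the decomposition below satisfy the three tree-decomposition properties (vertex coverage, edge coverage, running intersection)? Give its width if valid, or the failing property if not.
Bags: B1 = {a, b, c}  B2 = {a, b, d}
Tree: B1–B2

Vertex coverage: the bags together contain {a, b, c, d}, the full vertex set. Edge coverage: each edge of G has both endpoints in at least one bag. Running intersection: for every vertex, the bags containing it form a connected subtree. All three properties hold, so this is a valid tree decomposition of width max|bag| − 1 = 2, and hence tw(G) ≤ 2.

Yes; width 2.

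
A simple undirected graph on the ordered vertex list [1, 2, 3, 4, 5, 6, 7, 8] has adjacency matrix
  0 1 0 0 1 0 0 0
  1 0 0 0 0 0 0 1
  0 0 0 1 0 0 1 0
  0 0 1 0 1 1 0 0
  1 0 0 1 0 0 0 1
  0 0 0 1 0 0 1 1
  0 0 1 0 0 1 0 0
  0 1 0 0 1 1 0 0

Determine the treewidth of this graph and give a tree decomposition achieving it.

Treewidth 2.
Bags: B1 = {1, 2, 5}  B2 = {2, 5, 8}  B3 = {4, 5, 8}  B4 = {4, 6, 8}  B5 = {3, 4, 6}  B6 = {3, 6, 7}
Tree: B1–B2, B2–B3, B3–B4, B4–B5, B5–B6

Each bag holds 3 vertices, so the decomposition has width 2, which upper-bounds the treewidth. Since 1–2–8–5–1 is a cycle in G, G is not acyclic. Forests are exactly the graphs of treewidth ≤ 1, so tw(G) ≥ 2. Therefore the treewidth is 2.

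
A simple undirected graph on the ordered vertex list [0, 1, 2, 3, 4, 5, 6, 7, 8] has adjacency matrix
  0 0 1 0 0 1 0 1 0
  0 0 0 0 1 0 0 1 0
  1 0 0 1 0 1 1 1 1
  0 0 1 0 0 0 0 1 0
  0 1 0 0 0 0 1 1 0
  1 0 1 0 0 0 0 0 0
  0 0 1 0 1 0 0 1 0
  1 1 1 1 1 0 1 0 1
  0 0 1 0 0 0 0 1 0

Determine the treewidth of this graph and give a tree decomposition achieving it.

Every bag has size at most 3, so the width is 3 − 1 = 2 and tw(G) ≤ 2. Conversely, {0, 2, 5} is a clique of size 3, and the vertices of any clique must share a bag in every tree decomposition; so some bag has ≥ 3 vertices and tw(G) ≥ 2. Therefore the treewidth is 2.

Treewidth 2.
One optimal decomposition is:
Bags: B1 = {2, 3, 7}  B2 = {0, 2, 7}  B3 = {2, 6, 7}  B4 = {4, 6, 7}  B5 = {1, 4, 7}  B6 = {2, 7, 8}  B7 = {0, 2, 5}
Tree: B1–B2, B1–B3, B3–B4, B4–B5, B1–B6, B2–B7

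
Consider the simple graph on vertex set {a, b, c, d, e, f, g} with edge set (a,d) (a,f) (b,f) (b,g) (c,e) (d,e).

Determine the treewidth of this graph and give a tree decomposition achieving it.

Each bag holds 2 vertices, so the decomposition has width 1, which upper-bounds the treewidth. G has an edge, so its treewidth is at least 1. Hence tw(G) = 1 exactly.

Treewidth 1.
Bags: B1 = {c, e}  B2 = {d, e}  B3 = {a, d}  B4 = {a, f}  B5 = {b, f}  B6 = {b, g}
Tree: B1–B2, B2–B3, B3–B4, B4–B5, B5–B6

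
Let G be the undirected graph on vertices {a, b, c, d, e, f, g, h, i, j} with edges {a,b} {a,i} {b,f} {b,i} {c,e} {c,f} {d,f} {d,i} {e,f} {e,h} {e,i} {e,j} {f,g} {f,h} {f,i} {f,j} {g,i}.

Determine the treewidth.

2

A width-2 tree decomposition is:
Bags: B1 = {e, f, h}  B2 = {e, f, i}  B3 = {e, f, j}  B4 = {d, f, i}  B5 = {b, f, i}  B6 = {f, g, i}  B7 = {c, e, f}  B8 = {a, b, i}
Tree: B1–B2, B1–B3, B2–B4, B2–B5, B2–B6, B1–B7, B5–B8
Every bag has size at most 3, so the width is 3 − 1 = 2 and tw(G) ≤ 2. On the other hand G contains the 3-clique {a, b, i}. A clique must lie in a single bag of any decomposition, so no decomposition can have width below 2. Hence tw(G) = 2 exactly.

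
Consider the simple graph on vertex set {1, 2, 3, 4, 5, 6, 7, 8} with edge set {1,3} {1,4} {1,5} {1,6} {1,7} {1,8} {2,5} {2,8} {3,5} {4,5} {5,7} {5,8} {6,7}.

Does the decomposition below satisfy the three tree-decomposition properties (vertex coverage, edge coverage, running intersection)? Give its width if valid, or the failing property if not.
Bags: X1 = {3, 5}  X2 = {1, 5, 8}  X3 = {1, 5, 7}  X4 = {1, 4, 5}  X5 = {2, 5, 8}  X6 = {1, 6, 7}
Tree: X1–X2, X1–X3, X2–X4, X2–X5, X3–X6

No — edge (1,3) lies in no bag.

A tree decomposition must satisfy three properties: every vertex lies in some bag; for every edge, both endpoints lie together in some bag; and for every vertex, the bags containing it form a connected subtree. Here edge (1,3) lies in no bag, so the decomposition is invalid.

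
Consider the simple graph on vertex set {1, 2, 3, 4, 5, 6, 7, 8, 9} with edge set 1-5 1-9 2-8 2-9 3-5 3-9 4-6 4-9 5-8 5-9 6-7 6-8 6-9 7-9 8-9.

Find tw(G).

2

A width-2 tree decomposition is:
Bags: B1 = {3, 5, 9}  B2 = {5, 8, 9}  B3 = {6, 8, 9}  B4 = {1, 5, 9}  B5 = {4, 6, 9}  B6 = {2, 8, 9}  B7 = {6, 7, 9}
Tree: B1–B2, B2–B3, B2–B4, B3–B5, B2–B6, B5–B7
The largest bag has 3 vertices, giving width 2; this decomposition certifies tw(G) ≤ 2. Conversely, {2, 8, 9} is a clique of size 3, and the vertices of any clique must share a bag in every tree decomposition; so some bag has ≥ 3 vertices and tw(G) ≥ 2. The upper and lower bounds meet at 2, so that is the treewidth.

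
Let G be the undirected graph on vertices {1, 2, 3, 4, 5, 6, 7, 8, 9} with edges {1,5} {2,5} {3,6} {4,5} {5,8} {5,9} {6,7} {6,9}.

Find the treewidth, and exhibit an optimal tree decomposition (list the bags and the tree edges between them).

Treewidth 1.
Bags: B1 = {6, 9}  B2 = {6, 7}  B3 = {5, 9}  B4 = {3, 6}  B5 = {5, 8}  B6 = {2, 5}  B7 = {1, 5}  B8 = {4, 5}
Tree: B1–B2, B1–B3, B1–B4, B3–B5, B3–B6, B6–B7, B7–B8

The largest bag has 2 vertices, giving width 1; this decomposition certifies tw(G) ≤ 1. Since G has at least one edge (e.g. 9–6), it is not an edgeless graph, so tw(G) ≥ 1. The upper and lower bounds meet at 1, so that is the treewidth.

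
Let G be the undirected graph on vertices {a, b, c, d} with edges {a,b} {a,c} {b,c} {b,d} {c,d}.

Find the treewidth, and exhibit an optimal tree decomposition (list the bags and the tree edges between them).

The largest bag has 3 vertices, giving width 2; this decomposition certifies tw(G) ≤ 2. For the lower bound, the 3 vertices {b, c, d} are pairwise adjacent, and any tree decomposition puts a clique entirely inside one bag — forcing width ≥ 2. Hence tw(G) = 2 exactly.

Treewidth 2.
One optimal decomposition is:
Bags: B1 = {a, b, c}  B2 = {b, c, d}
Tree: B1–B2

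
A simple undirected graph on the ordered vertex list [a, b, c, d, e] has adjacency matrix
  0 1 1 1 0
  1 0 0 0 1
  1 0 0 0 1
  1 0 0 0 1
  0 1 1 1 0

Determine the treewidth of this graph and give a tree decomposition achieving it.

Treewidth 2.
One optimal decomposition is:
Bags: B1 = {a, b, e}  B2 = {a, c, e}  B3 = {a, d, e}
Tree: B1–B2, B2–B3

Each bag holds 3 vertices, so the decomposition has width 2, which upper-bounds the treewidth. Since b–e–c–a–b is a cycle in G, G is not acyclic. Forests are exactly the graphs of treewidth ≤ 1, so tw(G) ≥ 2. Therefore the treewidth is 2.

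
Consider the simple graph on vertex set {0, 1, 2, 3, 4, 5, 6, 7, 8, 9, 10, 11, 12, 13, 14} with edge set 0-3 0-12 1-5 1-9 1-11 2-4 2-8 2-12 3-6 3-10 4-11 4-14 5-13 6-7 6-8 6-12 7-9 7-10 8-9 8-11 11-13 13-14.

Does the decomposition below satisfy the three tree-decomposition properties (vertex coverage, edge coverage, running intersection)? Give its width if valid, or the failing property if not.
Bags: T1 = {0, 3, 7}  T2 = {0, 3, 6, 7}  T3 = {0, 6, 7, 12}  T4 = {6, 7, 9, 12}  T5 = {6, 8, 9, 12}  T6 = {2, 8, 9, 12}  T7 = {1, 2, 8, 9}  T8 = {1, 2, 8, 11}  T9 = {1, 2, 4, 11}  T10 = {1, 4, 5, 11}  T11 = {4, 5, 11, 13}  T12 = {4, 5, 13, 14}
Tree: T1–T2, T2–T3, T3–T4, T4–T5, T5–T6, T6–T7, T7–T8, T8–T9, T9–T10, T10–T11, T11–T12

No — vertex 10 appears in no bag.

A tree decomposition must satisfy three properties: every vertex lies in some bag; for every edge, both endpoints lie together in some bag; and for every vertex, the bags containing it form a connected subtree. Here vertex 10 appears in no bag, so the decomposition is invalid.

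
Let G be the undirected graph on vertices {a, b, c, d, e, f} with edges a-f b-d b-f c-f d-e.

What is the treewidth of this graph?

1

A width-1 tree decomposition is:
Bags: B1 = {b, f}  B2 = {a, f}  B3 = {b, d}  B4 = {d, e}  B5 = {c, f}
Tree: B1–B2, B1–B3, B3–B4, B2–B5
Each bag holds 2 vertices, so the decomposition has width 1, which upper-bounds the treewidth. Any graph with an edge has treewidth ≥ 1, and G has the edge b–f. Combining the bounds, tw(G) = 1.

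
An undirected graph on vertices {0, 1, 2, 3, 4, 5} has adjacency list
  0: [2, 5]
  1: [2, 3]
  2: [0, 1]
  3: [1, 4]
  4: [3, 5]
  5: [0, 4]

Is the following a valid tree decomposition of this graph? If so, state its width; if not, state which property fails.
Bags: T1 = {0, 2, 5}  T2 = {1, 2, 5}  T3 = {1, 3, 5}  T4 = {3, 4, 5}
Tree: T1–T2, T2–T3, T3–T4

Yes; width 2.

Every vertex of G appears in some bag (union = {0, 1, 2, 3, 4, 5}); every edge is covered by a bag; and for each vertex v the set of bags containing v is connected in the bag tree. The decomposition is therefore valid. The largest bag has 3 vertices, so the width is 2.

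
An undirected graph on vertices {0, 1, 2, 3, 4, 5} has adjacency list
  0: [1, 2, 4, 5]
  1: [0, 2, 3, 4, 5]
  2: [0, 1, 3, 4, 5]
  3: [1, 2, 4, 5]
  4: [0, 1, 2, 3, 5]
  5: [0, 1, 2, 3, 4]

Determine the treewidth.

A width-4 tree decomposition is:
Bags: B1 = {0, 1, 2, 4, 5}  B2 = {1, 2, 3, 4, 5}
Tree: B1–B2
The largest bag has 5 vertices, giving width 4; this decomposition certifies tw(G) ≤ 4. On the other hand G contains the 5-clique {0, 1, 2, 4, 5}. A clique must lie in a single bag of any decomposition, so no decomposition can have width below 4. Combining the bounds, tw(G) = 4.

4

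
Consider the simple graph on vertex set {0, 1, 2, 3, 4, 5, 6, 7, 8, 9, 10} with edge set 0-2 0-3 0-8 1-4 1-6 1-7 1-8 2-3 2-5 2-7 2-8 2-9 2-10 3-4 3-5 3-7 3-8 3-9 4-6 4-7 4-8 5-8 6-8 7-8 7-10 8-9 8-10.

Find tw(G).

3

A width-3 tree decomposition is:
Bags: B1 = {2, 3, 7, 8}  B2 = {3, 4, 7, 8}  B3 = {0, 2, 3, 8}  B4 = {2, 3, 8, 9}  B5 = {1, 4, 7, 8}  B6 = {2, 7, 8, 10}  B7 = {2, 3, 5, 8}  B8 = {1, 4, 6, 8}
Tree: B1–B2, B1–B3, B3–B4, B2–B5, B1–B6, B4–B7, B5–B8
Every bag has size at most 4, so the width is 4 − 1 = 3 and tw(G) ≤ 3. On the other hand G contains the 4-clique {1, 4, 6, 8}. A clique must lie in a single bag of any decomposition, so no decomposition can have width below 3. The upper and lower bounds meet at 3, so that is the treewidth.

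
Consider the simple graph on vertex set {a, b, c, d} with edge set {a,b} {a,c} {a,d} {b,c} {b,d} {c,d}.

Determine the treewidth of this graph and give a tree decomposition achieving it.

Treewidth 3.
One optimal decomposition is:
Bags: B1 = {a, b, c, d}
Tree: (single bag)

A single bag containing all 4 vertices is trivially a valid decomposition of width 3. For the lower bound, the 4 vertices {a, b, c, d} are pairwise adjacent, and any tree decomposition puts a clique entirely inside one bag — forcing width ≥ 3. Hence tw(G) = 3 exactly.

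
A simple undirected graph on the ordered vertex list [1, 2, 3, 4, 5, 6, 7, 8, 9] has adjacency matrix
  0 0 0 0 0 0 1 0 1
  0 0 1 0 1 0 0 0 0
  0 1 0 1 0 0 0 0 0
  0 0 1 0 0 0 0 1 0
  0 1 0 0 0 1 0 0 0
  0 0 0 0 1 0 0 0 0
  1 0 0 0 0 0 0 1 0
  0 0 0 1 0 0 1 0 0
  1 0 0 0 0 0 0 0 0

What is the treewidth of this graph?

1

A width-1 tree decomposition is:
Bags: B1 = {5, 6}  B2 = {2, 5}  B3 = {2, 3}  B4 = {3, 4}  B5 = {4, 8}  B6 = {7, 8}  B7 = {1, 7}  B8 = {1, 9}
Tree: B1–B2, B2–B3, B3–B4, B4–B5, B5–B6, B6–B7, B7–B8
Every bag has size at most 2, so the width is 2 − 1 = 1 and tw(G) ≤ 1. Any graph with an edge has treewidth ≥ 1, and G has the edge 6–5. Therefore the treewidth is 1.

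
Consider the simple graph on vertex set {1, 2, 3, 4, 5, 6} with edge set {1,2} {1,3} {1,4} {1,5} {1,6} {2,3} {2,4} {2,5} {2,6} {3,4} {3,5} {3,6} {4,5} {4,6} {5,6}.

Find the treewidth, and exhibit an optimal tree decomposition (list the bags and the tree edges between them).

With just one bag of size 6, the width is 6 − 1 = 5, so tw(G) ≤ 5. On the other hand G contains the 6-clique {1, 2, 3, 4, 5, 6}. A clique must lie in a single bag of any decomposition, so no decomposition can have width below 5. The upper and lower bounds meet at 5, so that is the treewidth.

Treewidth 5.
One optimal decomposition is:
Bags: B1 = {1, 2, 3, 4, 5, 6}
Tree: (single bag)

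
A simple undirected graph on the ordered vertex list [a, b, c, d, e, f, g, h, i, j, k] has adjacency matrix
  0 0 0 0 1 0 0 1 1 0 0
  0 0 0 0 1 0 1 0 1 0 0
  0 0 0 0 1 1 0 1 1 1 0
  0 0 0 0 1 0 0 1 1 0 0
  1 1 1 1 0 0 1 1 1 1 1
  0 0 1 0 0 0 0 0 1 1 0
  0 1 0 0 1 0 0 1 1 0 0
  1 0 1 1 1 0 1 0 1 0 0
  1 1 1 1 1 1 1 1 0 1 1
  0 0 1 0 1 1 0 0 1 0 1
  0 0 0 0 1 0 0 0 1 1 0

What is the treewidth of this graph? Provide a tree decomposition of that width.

Every bag has size at most 4, so the width is 4 − 1 = 3 and tw(G) ≤ 3. For the lower bound, the 4 vertices {c, e, i, j} are pairwise adjacent, and any tree decomposition puts a clique entirely inside one bag — forcing width ≥ 3. The upper and lower bounds meet at 3, so that is the treewidth.

Treewidth 3.
One such decomposition:
Bags: B1 = {c, e, h, i}  B2 = {c, e, i, j}  B3 = {e, i, j, k}  B4 = {e, g, h, i}  B5 = {b, e, g, i}  B6 = {c, f, i, j}  B7 = {a, e, h, i}  B8 = {d, e, h, i}
Tree: B1–B2, B2–B3, B1–B4, B4–B5, B2–B6, B4–B7, B4–B8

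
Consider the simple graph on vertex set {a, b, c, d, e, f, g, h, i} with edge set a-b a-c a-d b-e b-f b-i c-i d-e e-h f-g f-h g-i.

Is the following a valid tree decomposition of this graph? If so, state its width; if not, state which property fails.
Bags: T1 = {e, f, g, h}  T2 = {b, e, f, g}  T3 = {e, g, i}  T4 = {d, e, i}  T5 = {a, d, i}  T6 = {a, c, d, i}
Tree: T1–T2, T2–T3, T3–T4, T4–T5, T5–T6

A tree decomposition must satisfy three properties: every vertex lies in some bag; for every edge, both endpoints lie together in some bag; and for every vertex, the bags containing it form a connected subtree. Here edge (b,i) lies in no bag, so the decomposition is invalid.

No — edge (b,i) lies in no bag.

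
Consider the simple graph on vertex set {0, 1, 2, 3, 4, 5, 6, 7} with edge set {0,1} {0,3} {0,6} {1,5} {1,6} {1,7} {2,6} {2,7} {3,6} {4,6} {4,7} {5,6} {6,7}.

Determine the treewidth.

A width-2 tree decomposition is:
Bags: B1 = {1, 6, 7}  B2 = {0, 1, 6}  B3 = {4, 6, 7}  B4 = {1, 5, 6}  B5 = {0, 3, 6}  B6 = {2, 6, 7}
Tree: B1–B2, B1–B3, B2–B4, B2–B5, B3–B6
The largest bag has 3 vertices, giving width 2; this decomposition certifies tw(G) ≤ 2. For the lower bound, the 3 vertices {0, 1, 6} are pairwise adjacent, and any tree decomposition puts a clique entirely inside one bag — forcing width ≥ 2. Combining the bounds, tw(G) = 2.

2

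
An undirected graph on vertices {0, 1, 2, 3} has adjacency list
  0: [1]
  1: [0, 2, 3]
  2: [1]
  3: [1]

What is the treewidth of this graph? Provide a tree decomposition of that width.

Treewidth 1.
One optimal decomposition is:
Bags: B1 = {0, 1}  B2 = {1, 3}  B3 = {1, 2}
Tree: B1–B2, B1–B3

Every bag has size at most 2, so the width is 2 − 1 = 1 and tw(G) ≤ 1. Since G has at least one edge (e.g. 0–1), it is not an edgeless graph, so tw(G) ≥ 1. Hence tw(G) = 1 exactly.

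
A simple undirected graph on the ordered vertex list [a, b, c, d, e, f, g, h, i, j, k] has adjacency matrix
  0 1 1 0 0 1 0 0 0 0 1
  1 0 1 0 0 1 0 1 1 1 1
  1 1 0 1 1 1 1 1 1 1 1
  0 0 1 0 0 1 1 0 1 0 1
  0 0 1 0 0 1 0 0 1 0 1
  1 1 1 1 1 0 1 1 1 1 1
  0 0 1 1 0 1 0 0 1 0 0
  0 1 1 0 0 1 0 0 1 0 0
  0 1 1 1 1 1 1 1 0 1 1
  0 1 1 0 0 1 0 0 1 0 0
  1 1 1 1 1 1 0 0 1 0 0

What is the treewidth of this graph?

4

A width-4 tree decomposition is:
Bags: B1 = {c, d, f, i, k}  B2 = {b, c, f, i, k}  B3 = {b, c, f, h, i}  B4 = {c, e, f, i, k}  B5 = {b, c, f, i, j}  B6 = {c, d, f, g, i}  B7 = {a, b, c, f, k}
Tree: B1–B2, B2–B3, B1–B4, B3–B5, B1–B6, B2–B7
The largest bag has 5 vertices, giving width 4; this decomposition certifies tw(G) ≤ 4. Conversely, {a, b, c, f, k} is a clique of size 5, and the vertices of any clique must share a bag in every tree decomposition; so some bag has ≥ 5 vertices and tw(G) ≥ 4. Combining the bounds, tw(G) = 4.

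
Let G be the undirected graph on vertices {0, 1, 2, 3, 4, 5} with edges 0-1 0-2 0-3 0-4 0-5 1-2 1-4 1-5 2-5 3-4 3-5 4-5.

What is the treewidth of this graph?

A width-3 tree decomposition is:
Bags: B1 = {0, 1, 4, 5}  B2 = {0, 1, 2, 5}  B3 = {0, 3, 4, 5}
Tree: B1–B2, B1–B3
Every bag has size at most 4, so the width is 4 − 1 = 3 and tw(G) ≤ 3. For the lower bound, the 4 vertices {0, 1, 2, 5} are pairwise adjacent, and any tree decomposition puts a clique entirely inside one bag — forcing width ≥ 3. Hence tw(G) = 3 exactly.

3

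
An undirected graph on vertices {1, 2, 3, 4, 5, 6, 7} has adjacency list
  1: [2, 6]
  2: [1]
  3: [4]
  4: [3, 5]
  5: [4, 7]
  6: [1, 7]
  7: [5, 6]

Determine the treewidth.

A width-1 tree decomposition is:
Bags: B1 = {1, 2}  B2 = {1, 6}  B3 = {6, 7}  B4 = {5, 7}  B5 = {4, 5}  B6 = {3, 4}
Tree: B1–B2, B2–B3, B3–B4, B4–B5, B5–B6
Each bag holds 2 vertices, so the decomposition has width 1, which upper-bounds the treewidth. Since G has at least one edge (e.g. 2–1), it is not an edgeless graph, so tw(G) ≥ 1. Therefore the treewidth is 1.

1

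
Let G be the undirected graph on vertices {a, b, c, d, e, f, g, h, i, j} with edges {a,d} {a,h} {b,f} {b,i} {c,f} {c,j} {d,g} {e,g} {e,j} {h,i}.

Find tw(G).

A width-2 tree decomposition is:
Bags: B1 = {a, d, g}  B2 = {a, g, h}  B3 = {g, h, i}  B4 = {b, g, i}  B5 = {b, f, g}  B6 = {c, f, g}  B7 = {c, g, j}  B8 = {e, g, j}
Tree: B1–B2, B2–B3, B3–B4, B4–B5, B5–B6, B6–B7, B7–B8
Each bag holds 3 vertices, so the decomposition has width 2, which upper-bounds the treewidth. For the lower bound, G contains the cycle g–d–a–h–i–b–f–c–j–e–g, so G is not a forest; only forests have treewidth ≤ 1, hence tw(G) ≥ 2. Therefore the treewidth is 2.

2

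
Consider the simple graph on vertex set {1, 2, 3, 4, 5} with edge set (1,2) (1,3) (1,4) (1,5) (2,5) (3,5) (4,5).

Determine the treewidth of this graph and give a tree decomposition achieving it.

Treewidth 2.
Bags: B1 = {1, 4, 5}  B2 = {1, 3, 5}  B3 = {1, 2, 5}
Tree: B1–B2, B2–B3

Each bag holds 3 vertices, so the decomposition has width 2, which upper-bounds the treewidth. On the other hand G contains the 3-clique {1, 2, 5}. A clique must lie in a single bag of any decomposition, so no decomposition can have width below 2. The upper and lower bounds meet at 2, so that is the treewidth.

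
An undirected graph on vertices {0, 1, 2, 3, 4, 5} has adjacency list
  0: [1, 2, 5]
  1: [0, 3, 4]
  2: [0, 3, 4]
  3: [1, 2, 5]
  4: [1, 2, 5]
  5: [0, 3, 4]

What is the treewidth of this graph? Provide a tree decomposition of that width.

Treewidth 3.
One optimal decomposition is:
Bags: B1 = {1, 2, 3, 5}  B2 = {0, 1, 2, 5}  B3 = {1, 2, 4, 5}
Tree: B1–B2, B2–B3

Each bag holds 4 vertices, so the decomposition has width 3, which upper-bounds the treewidth. For the lower bound: the 4 vertex sets {3,5}, {0,2}, {1}, {4} are disjoint, each induces a connected subgraph, and every pair is joined by at least one edge of G. Contracting each set to a single vertex therefore yields K_{4} as a minor, and since treewidth is minor-monotone, tw(G) ≥ tw(K_{4}) = 3. Hence tw(G) = 3 exactly.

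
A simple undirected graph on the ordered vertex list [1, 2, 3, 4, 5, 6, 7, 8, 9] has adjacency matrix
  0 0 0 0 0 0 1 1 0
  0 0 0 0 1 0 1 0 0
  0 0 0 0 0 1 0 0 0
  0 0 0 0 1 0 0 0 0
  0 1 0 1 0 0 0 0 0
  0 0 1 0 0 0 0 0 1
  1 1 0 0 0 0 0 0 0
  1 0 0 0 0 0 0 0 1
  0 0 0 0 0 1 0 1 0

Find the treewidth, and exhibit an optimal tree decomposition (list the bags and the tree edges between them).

Every bag has size at most 2, so the width is 2 − 1 = 1 and tw(G) ≤ 1. G has an edge, so its treewidth is at least 1. Combining the bounds, tw(G) = 1.

Treewidth 1.
Bags: B1 = {3, 6}  B2 = {6, 9}  B3 = {8, 9}  B4 = {1, 8}  B5 = {1, 7}  B6 = {2, 7}  B7 = {2, 5}  B8 = {4, 5}
Tree: B1–B2, B2–B3, B3–B4, B4–B5, B5–B6, B6–B7, B7–B8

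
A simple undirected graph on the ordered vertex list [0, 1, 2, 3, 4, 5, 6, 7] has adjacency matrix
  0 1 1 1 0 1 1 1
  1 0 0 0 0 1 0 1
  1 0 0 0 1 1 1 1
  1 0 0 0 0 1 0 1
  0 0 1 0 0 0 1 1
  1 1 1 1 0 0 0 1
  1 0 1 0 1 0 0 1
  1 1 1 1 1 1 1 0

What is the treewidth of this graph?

A width-3 tree decomposition is:
Bags: B1 = {0, 1, 5, 7}  B2 = {0, 2, 5, 7}  B3 = {0, 2, 6, 7}  B4 = {2, 4, 6, 7}  B5 = {0, 3, 5, 7}
Tree: B1–B2, B2–B3, B3–B4, B1–B5
Every bag has size at most 4, so the width is 4 − 1 = 3 and tw(G) ≤ 3. On the other hand G contains the 4-clique {0, 1, 5, 7}. A clique must lie in a single bag of any decomposition, so no decomposition can have width below 3. Hence tw(G) = 3 exactly.

3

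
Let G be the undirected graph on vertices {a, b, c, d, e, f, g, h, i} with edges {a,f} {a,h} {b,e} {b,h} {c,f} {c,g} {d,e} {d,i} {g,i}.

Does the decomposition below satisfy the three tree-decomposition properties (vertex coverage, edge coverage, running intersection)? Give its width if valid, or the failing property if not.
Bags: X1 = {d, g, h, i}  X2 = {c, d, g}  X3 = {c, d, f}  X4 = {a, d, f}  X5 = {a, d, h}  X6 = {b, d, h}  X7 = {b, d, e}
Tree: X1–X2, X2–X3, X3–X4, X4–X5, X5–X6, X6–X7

No — bags containing vertex h are not connected in the tree.

A tree decomposition must satisfy three properties: every vertex lies in some bag; for every edge, both endpoints lie together in some bag; and for every vertex, the bags containing it form a connected subtree. Here bags containing vertex h are not connected in the tree, so the decomposition is invalid.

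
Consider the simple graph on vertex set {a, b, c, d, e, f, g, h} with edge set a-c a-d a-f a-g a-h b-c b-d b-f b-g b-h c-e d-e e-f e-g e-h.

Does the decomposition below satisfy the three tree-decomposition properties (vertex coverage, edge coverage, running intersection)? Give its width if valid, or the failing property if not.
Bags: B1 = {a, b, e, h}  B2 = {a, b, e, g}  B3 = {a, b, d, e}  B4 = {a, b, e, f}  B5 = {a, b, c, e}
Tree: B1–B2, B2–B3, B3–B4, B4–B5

Every vertex of G appears in some bag (union = {a, b, c, d, e, f, g, h}); every edge is covered by a bag; and for each vertex v the set of bags containing v is connected in the bag tree. The decomposition is therefore valid. The largest bag has 4 vertices, so the width is 3.

Yes; width 3.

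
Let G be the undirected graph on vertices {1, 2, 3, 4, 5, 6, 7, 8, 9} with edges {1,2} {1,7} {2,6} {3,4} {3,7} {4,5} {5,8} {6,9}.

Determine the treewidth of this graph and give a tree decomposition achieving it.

The largest bag has 2 vertices, giving width 1; this decomposition certifies tw(G) ≤ 1. G has an edge, so its treewidth is at least 1. The upper and lower bounds meet at 1, so that is the treewidth.

Treewidth 1.
Bags: B1 = {6, 9}  B2 = {2, 6}  B3 = {1, 2}  B4 = {1, 7}  B5 = {3, 7}  B6 = {3, 4}  B7 = {4, 5}  B8 = {5, 8}
Tree: B1–B2, B2–B3, B3–B4, B4–B5, B5–B6, B6–B7, B7–B8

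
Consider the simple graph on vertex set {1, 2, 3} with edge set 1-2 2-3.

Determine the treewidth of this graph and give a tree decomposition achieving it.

Every bag has size at most 2, so the width is 2 − 1 = 1 and tw(G) ≤ 1. Since G has at least one edge (e.g. 2–3), it is not an edgeless graph, so tw(G) ≥ 1. Combining the bounds, tw(G) = 1.

Treewidth 1.
One such decomposition:
Bags: B1 = {2, 3}  B2 = {1, 2}
Tree: B1–B2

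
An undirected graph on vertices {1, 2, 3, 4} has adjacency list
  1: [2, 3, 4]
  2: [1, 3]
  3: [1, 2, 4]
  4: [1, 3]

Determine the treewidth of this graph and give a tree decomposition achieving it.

The largest bag has 3 vertices, giving width 2; this decomposition certifies tw(G) ≤ 2. Conversely, {1, 2, 3} is a clique of size 3, and the vertices of any clique must share a bag in every tree decomposition; so some bag has ≥ 3 vertices and tw(G) ≥ 2. Hence tw(G) = 2 exactly.

Treewidth 2.
One such decomposition:
Bags: B1 = {1, 3, 4}  B2 = {1, 2, 3}
Tree: B1–B2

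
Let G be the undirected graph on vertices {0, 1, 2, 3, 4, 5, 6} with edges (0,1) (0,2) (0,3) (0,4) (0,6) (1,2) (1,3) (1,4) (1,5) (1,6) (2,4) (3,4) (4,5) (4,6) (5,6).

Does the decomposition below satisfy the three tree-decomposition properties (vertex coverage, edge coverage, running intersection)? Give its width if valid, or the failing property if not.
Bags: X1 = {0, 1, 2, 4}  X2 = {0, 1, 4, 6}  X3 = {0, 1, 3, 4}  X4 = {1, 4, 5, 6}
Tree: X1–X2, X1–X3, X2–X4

Yes; width 3.

Checking the three conditions: (i) the bags cover all of {0, 1, 2, 3, 4, 5, 6}; (ii) for each edge, some bag contains both endpoints; (iii) the bags containing any fixed vertex form a subtree. All hold, so the decomposition is valid with width 4 − 1 = 3.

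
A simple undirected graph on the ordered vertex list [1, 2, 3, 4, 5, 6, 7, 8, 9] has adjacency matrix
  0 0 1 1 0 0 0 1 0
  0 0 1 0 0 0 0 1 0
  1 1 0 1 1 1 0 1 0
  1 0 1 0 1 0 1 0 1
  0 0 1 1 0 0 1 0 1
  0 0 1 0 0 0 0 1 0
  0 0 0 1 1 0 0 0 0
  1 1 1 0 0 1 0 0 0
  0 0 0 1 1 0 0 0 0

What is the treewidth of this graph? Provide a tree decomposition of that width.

Each bag holds 3 vertices, so the decomposition has width 2, which upper-bounds the treewidth. For the lower bound, the 3 vertices {4, 5, 9} are pairwise adjacent, and any tree decomposition puts a clique entirely inside one bag — forcing width ≥ 2. Combining the bounds, tw(G) = 2.

Treewidth 2.
One optimal decomposition is:
Bags: B1 = {4, 5, 7}  B2 = {3, 4, 5}  B3 = {1, 3, 4}  B4 = {1, 3, 8}  B5 = {4, 5, 9}  B6 = {3, 6, 8}  B7 = {2, 3, 8}
Tree: B1–B2, B2–B3, B3–B4, B2–B5, B4–B6, B4–B7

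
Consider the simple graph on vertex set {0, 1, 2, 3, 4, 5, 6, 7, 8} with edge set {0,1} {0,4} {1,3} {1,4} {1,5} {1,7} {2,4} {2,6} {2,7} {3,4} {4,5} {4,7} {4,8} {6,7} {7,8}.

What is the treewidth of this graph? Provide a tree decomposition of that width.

Each bag holds 3 vertices, so the decomposition has width 2, which upper-bounds the treewidth. For the lower bound, the 3 vertices {4, 7, 8} are pairwise adjacent, and any tree decomposition puts a clique entirely inside one bag — forcing width ≥ 2. Combining the bounds, tw(G) = 2.

Treewidth 2.
One optimal decomposition is:
Bags: B1 = {1, 4, 7}  B2 = {4, 7, 8}  B3 = {2, 4, 7}  B4 = {1, 3, 4}  B5 = {1, 4, 5}  B6 = {0, 1, 4}  B7 = {2, 6, 7}
Tree: B1–B2, B2–B3, B1–B4, B1–B5, B1–B6, B3–B7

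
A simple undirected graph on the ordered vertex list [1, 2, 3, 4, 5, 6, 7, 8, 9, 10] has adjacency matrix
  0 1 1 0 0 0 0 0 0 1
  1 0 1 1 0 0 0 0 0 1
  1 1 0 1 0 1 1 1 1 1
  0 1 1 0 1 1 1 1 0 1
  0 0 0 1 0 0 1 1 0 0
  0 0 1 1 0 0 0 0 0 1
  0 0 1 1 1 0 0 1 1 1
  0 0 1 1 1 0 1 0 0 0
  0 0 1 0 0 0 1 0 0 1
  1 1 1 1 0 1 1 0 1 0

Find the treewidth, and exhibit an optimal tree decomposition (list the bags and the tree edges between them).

The largest bag has 4 vertices, giving width 3; this decomposition certifies tw(G) ≤ 3. Conversely, {3, 4, 7, 8} is a clique of size 4, and the vertices of any clique must share a bag in every tree decomposition; so some bag has ≥ 4 vertices and tw(G) ≥ 3. Combining the bounds, tw(G) = 3.

Treewidth 3.
Bags: B1 = {3, 4, 7, 10}  B2 = {3, 7, 9, 10}  B3 = {2, 3, 4, 10}  B4 = {3, 4, 6, 10}  B5 = {3, 4, 7, 8}  B6 = {4, 5, 7, 8}  B7 = {1, 2, 3, 10}
Tree: B1–B2, B1–B3, B3–B4, B1–B5, B5–B6, B3–B7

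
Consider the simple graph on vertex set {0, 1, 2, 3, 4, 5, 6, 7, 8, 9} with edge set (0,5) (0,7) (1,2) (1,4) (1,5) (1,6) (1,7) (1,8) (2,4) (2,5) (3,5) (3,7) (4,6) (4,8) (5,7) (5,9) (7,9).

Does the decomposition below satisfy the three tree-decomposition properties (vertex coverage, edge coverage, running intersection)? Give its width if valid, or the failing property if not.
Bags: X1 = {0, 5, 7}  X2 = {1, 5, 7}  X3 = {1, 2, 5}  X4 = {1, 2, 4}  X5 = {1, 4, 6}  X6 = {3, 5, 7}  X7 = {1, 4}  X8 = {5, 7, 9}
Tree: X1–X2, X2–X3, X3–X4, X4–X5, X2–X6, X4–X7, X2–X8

No — vertex 8 appears in no bag.

A tree decomposition must satisfy three properties: every vertex lies in some bag; for every edge, both endpoints lie together in some bag; and for every vertex, the bags containing it form a connected subtree. Here vertex 8 appears in no bag, so the decomposition is invalid.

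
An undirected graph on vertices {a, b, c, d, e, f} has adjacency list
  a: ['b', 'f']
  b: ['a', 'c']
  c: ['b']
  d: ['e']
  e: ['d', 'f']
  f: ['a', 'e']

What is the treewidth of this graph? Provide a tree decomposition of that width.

Treewidth 1.
Bags: B1 = {d, e}  B2 = {e, f}  B3 = {a, f}  B4 = {a, b}  B5 = {b, c}
Tree: B1–B2, B2–B3, B3–B4, B4–B5

The largest bag has 2 vertices, giving width 1; this decomposition certifies tw(G) ≤ 1. G has an edge, so its treewidth is at least 1. Combining the bounds, tw(G) = 1.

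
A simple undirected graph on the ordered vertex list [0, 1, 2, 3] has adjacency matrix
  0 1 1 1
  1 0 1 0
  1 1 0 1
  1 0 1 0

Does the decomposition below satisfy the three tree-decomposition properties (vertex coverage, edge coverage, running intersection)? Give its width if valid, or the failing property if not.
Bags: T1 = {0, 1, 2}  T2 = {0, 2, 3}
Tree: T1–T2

Every vertex of G appears in some bag (union = {0, 1, 2, 3}); every edge is covered by a bag; and for each vertex v the set of bags containing v is connected in the bag tree. The decomposition is therefore valid. The largest bag has 3 vertices, so the width is 2.

Yes; width 2.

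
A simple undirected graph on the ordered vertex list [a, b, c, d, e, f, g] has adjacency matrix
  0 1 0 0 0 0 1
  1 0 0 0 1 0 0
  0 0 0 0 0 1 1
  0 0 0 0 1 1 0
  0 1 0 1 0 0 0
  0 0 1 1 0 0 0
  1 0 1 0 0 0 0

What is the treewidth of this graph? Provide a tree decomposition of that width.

Treewidth 2.
One such decomposition:
Bags: B1 = {a, b, g}  B2 = {b, e, g}  B3 = {d, e, g}  B4 = {d, f, g}  B5 = {c, f, g}
Tree: B1–B2, B2–B3, B3–B4, B4–B5

Every bag has size at most 3, so the width is 3 − 1 = 2 and tw(G) ≤ 2. The edges g–a–b–e–d–f–c–g form a cycle, so G is not a tree and its treewidth is at least 2. Therefore the treewidth is 2.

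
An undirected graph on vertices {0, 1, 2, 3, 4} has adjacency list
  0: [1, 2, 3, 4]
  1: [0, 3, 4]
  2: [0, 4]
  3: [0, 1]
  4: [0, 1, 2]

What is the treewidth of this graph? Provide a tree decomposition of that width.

Every bag has size at most 3, so the width is 3 − 1 = 2 and tw(G) ≤ 2. For the lower bound, the 3 vertices {0, 1, 3} are pairwise adjacent, and any tree decomposition puts a clique entirely inside one bag — forcing width ≥ 2. Hence tw(G) = 2 exactly.

Treewidth 2.
One such decomposition:
Bags: B1 = {0, 2, 4}  B2 = {0, 1, 4}  B3 = {0, 1, 3}
Tree: B1–B2, B2–B3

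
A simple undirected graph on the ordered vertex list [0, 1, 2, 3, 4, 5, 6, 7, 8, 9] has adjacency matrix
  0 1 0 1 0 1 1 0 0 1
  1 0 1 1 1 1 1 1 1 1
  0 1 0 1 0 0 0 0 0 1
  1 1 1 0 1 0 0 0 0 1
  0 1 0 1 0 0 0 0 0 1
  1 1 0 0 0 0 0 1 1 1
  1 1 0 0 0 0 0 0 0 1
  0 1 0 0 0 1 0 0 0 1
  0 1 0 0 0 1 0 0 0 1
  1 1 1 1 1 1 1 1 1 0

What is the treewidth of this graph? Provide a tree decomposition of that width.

Every bag has size at most 4, so the width is 4 − 1 = 3 and tw(G) ≤ 3. On the other hand G contains the 4-clique {0, 1, 3, 9}. A clique must lie in a single bag of any decomposition, so no decomposition can have width below 3. Combining the bounds, tw(G) = 3.

Treewidth 3.
One optimal decomposition is:
Bags: B1 = {0, 1, 5, 9}  B2 = {1, 5, 7, 9}  B3 = {0, 1, 3, 9}  B4 = {1, 2, 3, 9}  B5 = {0, 1, 6, 9}  B6 = {1, 5, 8, 9}  B7 = {1, 3, 4, 9}
Tree: B1–B2, B1–B3, B3–B4, B3–B5, B1–B6, B4–B7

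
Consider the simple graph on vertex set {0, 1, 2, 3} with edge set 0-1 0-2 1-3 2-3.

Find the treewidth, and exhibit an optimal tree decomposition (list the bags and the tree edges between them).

Treewidth 2.
One such decomposition:
Bags: B1 = {0, 1, 3}  B2 = {0, 2, 3}
Tree: B1–B2

Every bag has size at most 3, so the width is 3 − 1 = 2 and tw(G) ≤ 2. For the lower bound, G contains the cycle 0–1–3–2–0, so G is not a forest; only forests have treewidth ≤ 1, hence tw(G) ≥ 2. The upper and lower bounds meet at 2, so that is the treewidth.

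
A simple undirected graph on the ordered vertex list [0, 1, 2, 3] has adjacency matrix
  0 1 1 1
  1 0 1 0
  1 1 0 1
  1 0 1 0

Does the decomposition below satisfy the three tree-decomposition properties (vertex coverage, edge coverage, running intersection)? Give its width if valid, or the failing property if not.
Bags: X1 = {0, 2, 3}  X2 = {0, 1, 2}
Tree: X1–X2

Yes; width 2.

Checking the three conditions: (i) the bags cover all of {0, 1, 2, 3}; (ii) for each edge, some bag contains both endpoints; (iii) the bags containing any fixed vertex form a subtree. All hold, so the decomposition is valid with width 3 − 1 = 2.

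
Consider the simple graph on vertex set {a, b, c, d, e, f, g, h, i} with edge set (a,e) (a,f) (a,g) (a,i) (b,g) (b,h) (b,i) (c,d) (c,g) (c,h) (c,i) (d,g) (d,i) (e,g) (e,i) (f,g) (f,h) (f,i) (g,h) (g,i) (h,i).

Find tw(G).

3

A width-3 tree decomposition is:
Bags: B1 = {a, f, g, i}  B2 = {f, g, h, i}  B3 = {a, e, g, i}  B4 = {c, g, h, i}  B5 = {b, g, h, i}  B6 = {c, d, g, i}
Tree: B1–B2, B1–B3, B2–B4, B4–B5, B4–B6
Each bag holds 4 vertices, so the decomposition has width 3, which upper-bounds the treewidth. On the other hand G contains the 4-clique {c, d, g, i}. A clique must lie in a single bag of any decomposition, so no decomposition can have width below 3. Combining the bounds, tw(G) = 3.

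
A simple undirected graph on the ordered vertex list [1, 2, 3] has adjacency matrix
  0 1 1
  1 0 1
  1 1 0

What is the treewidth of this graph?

2

A width-2 tree decomposition is:
Bags: B1 = {1, 2, 3}
Tree: (single bag)
With just one bag of size 3, the width is 3 − 1 = 2, so tw(G) ≤ 2. On the other hand G contains the 3-clique {1, 2, 3}. A clique must lie in a single bag of any decomposition, so no decomposition can have width below 2. Hence tw(G) = 2 exactly.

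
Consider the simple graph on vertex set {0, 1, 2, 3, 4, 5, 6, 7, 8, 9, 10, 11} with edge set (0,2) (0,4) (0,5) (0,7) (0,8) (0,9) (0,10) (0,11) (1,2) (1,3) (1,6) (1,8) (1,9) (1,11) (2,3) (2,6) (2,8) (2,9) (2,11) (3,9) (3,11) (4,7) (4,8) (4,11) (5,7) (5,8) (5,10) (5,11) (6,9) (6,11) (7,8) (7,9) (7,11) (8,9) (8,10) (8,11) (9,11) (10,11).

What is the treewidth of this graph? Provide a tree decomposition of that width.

Treewidth 4.
Bags: B1 = {0, 7, 8, 9, 11}  B2 = {0, 4, 7, 8, 11}  B3 = {0, 2, 8, 9, 11}  B4 = {1, 2, 8, 9, 11}  B5 = {1, 2, 6, 9, 11}  B6 = {0, 5, 7, 8, 11}  B7 = {1, 2, 3, 9, 11}  B8 = {0, 5, 8, 10, 11}
Tree: B1–B2, B1–B3, B3–B4, B4–B5, B2–B6, B4–B7, B6–B8

Each bag holds 5 vertices, so the decomposition has width 4, which upper-bounds the treewidth. Conversely, {0, 2, 8, 9, 11} is a clique of size 5, and the vertices of any clique must share a bag in every tree decomposition; so some bag has ≥ 5 vertices and tw(G) ≥ 4. Hence tw(G) = 4 exactly.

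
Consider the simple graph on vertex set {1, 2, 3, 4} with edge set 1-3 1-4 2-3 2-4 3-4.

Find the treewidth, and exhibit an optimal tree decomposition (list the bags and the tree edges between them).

Every bag has size at most 3, so the width is 3 − 1 = 2 and tw(G) ≤ 2. On the other hand G contains the 3-clique {1, 3, 4}. A clique must lie in a single bag of any decomposition, so no decomposition can have width below 2. Hence tw(G) = 2 exactly.

Treewidth 2.
One such decomposition:
Bags: B1 = {1, 3, 4}  B2 = {2, 3, 4}
Tree: B1–B2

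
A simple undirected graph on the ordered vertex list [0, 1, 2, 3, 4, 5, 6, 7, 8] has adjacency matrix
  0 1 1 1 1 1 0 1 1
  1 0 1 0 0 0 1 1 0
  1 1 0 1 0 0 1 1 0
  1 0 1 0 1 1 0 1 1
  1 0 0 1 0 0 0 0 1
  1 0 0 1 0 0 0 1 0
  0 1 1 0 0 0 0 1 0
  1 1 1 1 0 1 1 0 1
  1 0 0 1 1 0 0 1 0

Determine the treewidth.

3

A width-3 tree decomposition is:
Bags: B1 = {0, 3, 7, 8}  B2 = {0, 3, 4, 8}  B3 = {0, 2, 3, 7}  B4 = {0, 1, 2, 7}  B5 = {0, 3, 5, 7}  B6 = {1, 2, 6, 7}
Tree: B1–B2, B1–B3, B3–B4, B3–B5, B4–B6
The largest bag has 4 vertices, giving width 3; this decomposition certifies tw(G) ≤ 3. Conversely, {0, 1, 2, 7} is a clique of size 4, and the vertices of any clique must share a bag in every tree decomposition; so some bag has ≥ 4 vertices and tw(G) ≥ 3. Hence tw(G) = 3 exactly.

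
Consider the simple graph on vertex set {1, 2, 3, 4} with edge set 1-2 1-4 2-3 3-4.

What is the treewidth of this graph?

2

A width-2 tree decomposition is:
Bags: B1 = {1, 2, 3}  B2 = {1, 3, 4}
Tree: B1–B2
Every bag has size at most 3, so the width is 3 − 1 = 2 and tw(G) ≤ 2. Since 1–2–3–4–1 is a cycle in G, G is not acyclic. Forests are exactly the graphs of treewidth ≤ 1, so tw(G) ≥ 2. Therefore the treewidth is 2.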